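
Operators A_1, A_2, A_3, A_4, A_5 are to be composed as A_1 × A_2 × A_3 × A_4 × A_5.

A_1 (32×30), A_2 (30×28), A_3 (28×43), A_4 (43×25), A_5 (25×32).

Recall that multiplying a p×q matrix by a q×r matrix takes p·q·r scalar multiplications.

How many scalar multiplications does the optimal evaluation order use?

100700

Adjacent pairs: A_1A_2 = 32·30·28 = 26880; A_2A_3 = 30·28·43 = 36120; A_3A_4 = 28·43·25 = 30100; A_4A_5 = 43·25·32 = 34400.
Length 3: A_1..A_3: k=1: 0+36120+32·30·43=77400; k=2: 26880+0+32·28·43=65408 → min 65408 | A_2..A_4: k=2: 0+30100+30·28·25=51100; k=3: 36120+0+30·43·25=68370 → min 51100 | A_3..A_5: k=3: 0+34400+28·43·32=72928; k=4: 30100+0+28·25·32=52500 → min 52500.
Length 4: A_1..A_4: k=1: 0+51100+32·30·25=75100; k=2: 26880+30100+32·28·25=79380; k=3: 65408+0+32·43·25=99808 → min 75100 | A_2..A_5: k=2: 0+52500+30·28·32=79380; k=3: 36120+34400+30·43·32=111800; k=4: 51100+0+30·25·32=75100 → min 75100.
Length 5: A_1..A_5: k=1: 0+75100+32·30·32=105820; k=2: 26880+52500+32·28·32=108052; k=3: 65408+34400+32·43·32=143840; k=4: 75100+0+32·25·32=100700 → min 100700.
Optimal order: ((A_1 × (A_2 × (A_3 × A_4))) × A_5) with cost 100700.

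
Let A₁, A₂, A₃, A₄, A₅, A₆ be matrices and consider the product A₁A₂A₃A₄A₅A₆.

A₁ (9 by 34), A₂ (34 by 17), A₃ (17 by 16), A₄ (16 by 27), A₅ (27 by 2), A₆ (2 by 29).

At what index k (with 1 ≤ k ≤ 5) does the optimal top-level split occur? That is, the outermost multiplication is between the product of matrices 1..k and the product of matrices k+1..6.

Adjacent pairs: A₁A₂ = 9·34·17 = 5202; A₂A₃ = 34·17·16 = 9248; A₃A₄ = 17·16·27 = 7344; A₄A₅ = 16·27·2 = 864; A₅A₆ = 27·2·29 = 1566.
Length 3: A₁..A₃: k=1: 0+9248+9·34·16=14144; k=2: 5202+0+9·17·16=7650 → min 7650 | A₂..A₄: k=2: 0+7344+34·17·27=22950; k=3: 9248+0+34·16·27=23936 → min 22950 | A₃..A₅: k=3: 0+864+17·16·2=1408; k=4: 7344+0+17·27·2=8262 → min 1408 | A₄..A₆: k=4: 0+1566+16·27·29=14094; k=5: 864+0+16·2·29=1792 → min 1792.
Length 4: A₁..A₄: k=1: 0+22950+9·34·27=31212; k=2: 5202+7344+9·17·27=16677; k=3: 7650+0+9·16·27=11538 → min 11538 | A₂..A₅: k=2: 0+1408+34·17·2=2564; k=3: 9248+864+34·16·2=11200; k=4: 22950+0+34·27·2=24786 → min 2564 | A₃..A₆: k=3: 0+1792+17·16·29=9680; k=4: 7344+1566+17·27·29=22221; k=5: 1408+0+17·2·29=2394 → min 2394.
Length 5: A₁..A₅: k=1: 0+2564+9·34·2=3176; k=2: 5202+1408+9·17·2=6916; k=3: 7650+864+9·16·2=8802; k=4: 11538+0+9·27·2=12024 → min 3176 | A₂..A₆: k=2: 0+2394+34·17·29=19156; k=3: 9248+1792+34·16·29=26816; k=4: 22950+1566+34·27·29=51138; k=5: 2564+0+34·2·29=4536 → min 4536.
Top-level splits: k=1: (A₁..A₁)·(A₂..A₆) → 0+4536+9·34·29 = 13410; k=2: (A₁..A₂)·(A₃..A₆) → 5202+2394+9·17·29 = 12033; k=3: (A₁..A₃)·(A₄..A₆) → 7650+1792+9·16·29 = 13618; k=4: (A₁..A₄)·(A₅..A₆) → 11538+1566+9·27·29 = 20151; k=5: (A₁..A₅)·(A₆..A₆) → 3176+0+9·2·29 = 3698.
Best split is after A₅, i.e. k = 5.

5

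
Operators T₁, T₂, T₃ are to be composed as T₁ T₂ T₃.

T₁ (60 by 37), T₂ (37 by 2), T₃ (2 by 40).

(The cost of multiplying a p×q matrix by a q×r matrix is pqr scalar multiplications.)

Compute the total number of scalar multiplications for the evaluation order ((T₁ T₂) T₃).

9240

(T₁ T₂): 60×37 by 37×2 → 60×2, cost 60·37·2 = 4440
((T₁ T₂) T₃): 60×2 by 2×40 → 60×40, cost 60·2·40 = 4800; cumulative 9240
Total: 9240 scalar multiplications.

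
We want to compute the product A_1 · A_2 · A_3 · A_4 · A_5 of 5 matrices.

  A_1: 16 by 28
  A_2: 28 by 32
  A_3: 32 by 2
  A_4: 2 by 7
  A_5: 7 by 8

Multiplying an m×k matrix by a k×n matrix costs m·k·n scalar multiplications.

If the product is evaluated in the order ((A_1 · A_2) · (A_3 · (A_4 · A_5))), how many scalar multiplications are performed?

(A_1 · A_2): 16×28 by 28×32 → 16×32, cost 16·28·32 = 14336
(A_4 · A_5): 2×7 by 7×8 → 2×8, cost 2·7·8 = 112
(A_3 · (A_4 · A_5)): 32×2 by 2×8 → 32×8, cost 32·2·8 = 512; cumulative 624
((A_1 · A_2) · (A_3 · (A_4 · A_5))): 16×32 by 32×8 → 16×8, cost 16·32·8 = 4096; cumulative 19056
Total: 19056 scalar multiplications.

19056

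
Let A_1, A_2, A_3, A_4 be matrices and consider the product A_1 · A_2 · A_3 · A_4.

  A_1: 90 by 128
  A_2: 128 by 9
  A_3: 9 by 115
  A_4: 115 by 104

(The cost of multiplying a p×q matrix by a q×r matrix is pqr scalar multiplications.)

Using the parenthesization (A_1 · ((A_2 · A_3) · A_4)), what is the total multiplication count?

(A_2 · A_3): 128×9 by 9×115 → 128×115, cost 128·9·115 = 132480
((A_2 · A_3) · A_4): 128×115 by 115×104 → 128×104, cost 128·115·104 = 1530880; cumulative 1663360
(A_1 · ((A_2 · A_3) · A_4)): 90×128 by 128×104 → 90×104, cost 90·128·104 = 1198080; cumulative 2861440
Total: 2861440 scalar multiplications.

2861440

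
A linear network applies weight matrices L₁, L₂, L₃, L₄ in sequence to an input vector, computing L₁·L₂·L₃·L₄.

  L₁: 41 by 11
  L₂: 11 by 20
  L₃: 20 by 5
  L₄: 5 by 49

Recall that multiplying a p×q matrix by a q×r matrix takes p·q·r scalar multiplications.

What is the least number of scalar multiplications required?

Adjacent pairs: L₁L₂ = 41·11·20 = 9020; L₂L₃ = 11·20·5 = 1100; L₃L₄ = 20·5·49 = 4900.
Length 3: L₁..L₃: k=1: 0+1100+41·11·5=3355; k=2: 9020+0+41·20·5=13120 → min 3355 | L₂..L₄: k=2: 0+4900+11·20·49=15680; k=3: 1100+0+11·5·49=3795 → min 3795.
Length 4: L₁..L₄: k=1: 0+3795+41·11·49=25894; k=2: 9020+4900+41·20·49=54100; k=3: 3355+0+41·5·49=13400 → min 13400.
Optimal order: ((L₁·(L₂·L₃))·L₄) with cost 13400.

13400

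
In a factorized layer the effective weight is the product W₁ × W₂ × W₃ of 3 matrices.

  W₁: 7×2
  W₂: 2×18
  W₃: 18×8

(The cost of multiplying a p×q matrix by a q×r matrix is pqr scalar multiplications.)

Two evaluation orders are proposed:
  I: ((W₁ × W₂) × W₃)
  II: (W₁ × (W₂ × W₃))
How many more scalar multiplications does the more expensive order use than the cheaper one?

860

Order I = ((W₁ × W₂) × W₃): (W₁ × W₂): 7×2 by 2×18 → 7×18, cost 7·2·18 = 252; ((W₁ × W₂) × W₃): 7×18 by 18×8 → 7×8, cost 7·18·8 = 1008; cumulative 1260. Total 1260.
Order II = (W₁ × (W₂ × W₃)): (W₂ × W₃): 2×18 by 18×8 → 2×8, cost 2·18·8 = 288; (W₁ × (W₂ × W₃)): 7×2 by 2×8 → 7×8, cost 7·2·8 = 112; cumulative 400. Total 400.
Difference: |1260 − 400| = 860.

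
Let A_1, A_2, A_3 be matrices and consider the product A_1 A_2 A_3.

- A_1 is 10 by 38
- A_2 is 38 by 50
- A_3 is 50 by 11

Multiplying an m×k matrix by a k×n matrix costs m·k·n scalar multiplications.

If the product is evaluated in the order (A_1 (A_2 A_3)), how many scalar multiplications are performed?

(A_2 A_3): 38×50 by 50×11 → 38×11, cost 38·50·11 = 20900
(A_1 (A_2 A_3)): 10×38 by 38×11 → 10×11, cost 10·38·11 = 4180; cumulative 25080
Total: 25080 scalar multiplications.

25080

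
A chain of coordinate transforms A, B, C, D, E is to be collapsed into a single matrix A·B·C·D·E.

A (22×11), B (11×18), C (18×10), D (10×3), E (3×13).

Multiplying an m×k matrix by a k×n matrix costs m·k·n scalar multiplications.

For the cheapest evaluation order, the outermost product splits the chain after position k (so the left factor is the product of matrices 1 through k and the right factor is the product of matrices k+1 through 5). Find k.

4

Adjacent pairs: AB = 22·11·18 = 4356; BC = 11·18·10 = 1980; CD = 18·10·3 = 540; DE = 10·3·13 = 390.
Length 3: A..C: k=1: 0+1980+22·11·10=4400; k=2: 4356+0+22·18·10=8316 → min 4400 | B..D: k=2: 0+540+11·18·3=1134; k=3: 1980+0+11·10·3=2310 → min 1134 | C..E: k=3: 0+390+18·10·13=2730; k=4: 540+0+18·3·13=1242 → min 1242.
Length 4: A..D: k=1: 0+1134+22·11·3=1860; k=2: 4356+540+22·18·3=6084; k=3: 4400+0+22·10·3=5060 → min 1860 | B..E: k=2: 0+1242+11·18·13=3816; k=3: 1980+390+11·10·13=3800; k=4: 1134+0+11·3·13=1563 → min 1563.
Top-level splits: k=1: (A..A)·(B..E) → 0+1563+22·11·13 = 4709; k=2: (A..B)·(C..E) → 4356+1242+22·18·13 = 10746; k=3: (A..C)·(D..E) → 4400+390+22·10·13 = 7650; k=4: (A..D)·(E..E) → 1860+0+22·3·13 = 2718.
Best split is after D, i.e. k = 4.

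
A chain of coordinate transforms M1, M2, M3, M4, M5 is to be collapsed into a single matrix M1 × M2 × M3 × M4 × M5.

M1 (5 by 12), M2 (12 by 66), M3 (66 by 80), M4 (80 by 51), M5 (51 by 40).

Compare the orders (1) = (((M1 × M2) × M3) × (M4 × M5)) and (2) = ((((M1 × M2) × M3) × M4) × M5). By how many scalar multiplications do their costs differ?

148600

Order (1) = (((M1 × M2) × M3) × (M4 × M5)): (M1 × M2): 5×12 by 12×66 → 5×66, cost 5·12·66 = 3960; ((M1 × M2) × M3): 5×66 by 66×80 → 5×80, cost 5·66·80 = 26400; cumulative 30360; (M4 × M5): 80×51 by 51×40 → 80×40, cost 80·51·40 = 163200; (((M1 × M2) × M3) × (M4 × M5)): 5×80 by 80×40 → 5×40, cost 5·80·40 = 16000; cumulative 209560. Total 209560.
Order (2) = ((((M1 × M2) × M3) × M4) × M5): (M1 × M2): 5×12 by 12×66 → 5×66, cost 5·12·66 = 3960; ((M1 × M2) × M3): 5×66 by 66×80 → 5×80, cost 5·66·80 = 26400; cumulative 30360; (((M1 × M2) × M3) × M4): 5×80 by 80×51 → 5×51, cost 5·80·51 = 20400; cumulative 50760; ((((M1 × M2) × M3) × M4) × M5): 5×51 by 51×40 → 5×40, cost 5·51·40 = 10200; cumulative 60960. Total 60960.
Difference: |209560 − 60960| = 148600.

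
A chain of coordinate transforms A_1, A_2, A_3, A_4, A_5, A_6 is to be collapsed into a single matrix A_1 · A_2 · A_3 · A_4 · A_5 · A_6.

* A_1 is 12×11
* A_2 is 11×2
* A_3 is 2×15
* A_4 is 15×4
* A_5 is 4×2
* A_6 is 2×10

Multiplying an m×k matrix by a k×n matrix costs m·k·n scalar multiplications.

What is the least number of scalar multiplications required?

680

Adjacent pairs: A_1A_2 = 12·11·2 = 264; A_2A_3 = 11·2·15 = 330; A_3A_4 = 2·15·4 = 120; A_4A_5 = 15·4·2 = 120; A_5A_6 = 4·2·10 = 80.
Length 3: A_1..A_3: k=1: 0+330+12·11·15=2310; k=2: 264+0+12·2·15=624 → min 624 | A_2..A_4: k=2: 0+120+11·2·4=208; k=3: 330+0+11·15·4=990 → min 208 | A_3..A_5: k=3: 0+120+2·15·2=180; k=4: 120+0+2·4·2=136 → min 136 | A_4..A_6: k=4: 0+80+15·4·10=680; k=5: 120+0+15·2·10=420 → min 420.
Length 4: A_1..A_4: k=1: 0+208+12·11·4=736; k=2: 264+120+12·2·4=480; k=3: 624+0+12·15·4=1344 → min 480 | A_2..A_5: k=2: 0+136+11·2·2=180; k=3: 330+120+11·15·2=780; k=4: 208+0+11·4·2=296 → min 180 | A_3..A_6: k=3: 0+420+2·15·10=720; k=4: 120+80+2·4·10=280; k=5: 136+0+2·2·10=176 → min 176.
Length 5: A_1..A_5: k=1: 0+180+12·11·2=444; k=2: 264+136+12·2·2=448; k=3: 624+120+12·15·2=1104; k=4: 480+0+12·4·2=576 → min 444 | A_2..A_6: k=2: 0+176+11·2·10=396; k=3: 330+420+11·15·10=2400; k=4: 208+80+11·4·10=728; k=5: 180+0+11·2·10=400 → min 396.
Length 6: A_1..A_6: k=1: 0+396+12·11·10=1716; k=2: 264+176+12·2·10=680; k=3: 624+420+12·15·10=2844; k=4: 480+80+12·4·10=1040; k=5: 444+0+12·2·10=684 → min 680.
Optimal order: ((A_1 · A_2) · (((A_3 · A_4) · A_5) · A_6)) with cost 680.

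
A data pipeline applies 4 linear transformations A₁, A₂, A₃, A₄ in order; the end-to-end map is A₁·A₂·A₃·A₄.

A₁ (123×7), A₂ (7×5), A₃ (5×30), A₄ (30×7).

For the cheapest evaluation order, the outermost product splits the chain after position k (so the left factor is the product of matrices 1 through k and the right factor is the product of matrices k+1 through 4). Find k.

Adjacent pairs: A₁A₂ = 123·7·5 = 4305; A₂A₃ = 7·5·30 = 1050; A₃A₄ = 5·30·7 = 1050.
Length 3: A₁..A₃: k=1: 0+1050+123·7·30=26880; k=2: 4305+0+123·5·30=22755 → min 22755 | A₂..A₄: k=2: 0+1050+7·5·7=1295; k=3: 1050+0+7·30·7=2520 → min 1295.
Top-level splits: k=1: (A₁..A₁)·(A₂..A₄) → 0+1295+123·7·7 = 7322; k=2: (A₁..A₂)·(A₃..A₄) → 4305+1050+123·5·7 = 9660; k=3: (A₁..A₃)·(A₄..A₄) → 22755+0+123·30·7 = 48585.
Best split is after A₁, i.e. k = 1.

1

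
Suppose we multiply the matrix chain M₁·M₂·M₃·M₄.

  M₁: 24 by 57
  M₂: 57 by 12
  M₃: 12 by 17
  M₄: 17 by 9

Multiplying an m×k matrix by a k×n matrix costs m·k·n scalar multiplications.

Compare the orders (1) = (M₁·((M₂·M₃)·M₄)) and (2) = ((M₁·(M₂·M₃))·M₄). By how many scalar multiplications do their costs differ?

Order (1) = (M₁·((M₂·M₃)·M₄)): (M₂·M₃): 57×12 by 12×17 → 57×17, cost 57·12·17 = 11628; ((M₂·M₃)·M₄): 57×17 by 17×9 → 57×9, cost 57·17·9 = 8721; cumulative 20349; (M₁·((M₂·M₃)·M₄)): 24×57 by 57×9 → 24×9, cost 24·57·9 = 12312; cumulative 32661. Total 32661.
Order (2) = ((M₁·(M₂·M₃))·M₄): (M₂·M₃): 57×12 by 12×17 → 57×17, cost 57·12·17 = 11628; (M₁·(M₂·M₃)): 24×57 by 57×17 → 24×17, cost 24·57·17 = 23256; cumulative 34884; ((M₁·(M₂·M₃))·M₄): 24×17 by 17×9 → 24×9, cost 24·17·9 = 3672; cumulative 38556. Total 38556.
Difference: |32661 − 38556| = 5895.

5895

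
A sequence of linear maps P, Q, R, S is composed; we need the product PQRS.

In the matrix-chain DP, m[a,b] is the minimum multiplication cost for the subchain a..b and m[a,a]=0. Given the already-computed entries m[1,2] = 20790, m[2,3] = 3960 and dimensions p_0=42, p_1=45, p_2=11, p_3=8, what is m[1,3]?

19080

m[1,3] = min over k∈[1,2] of m[1,k]+m[k+1,3]+p_{0}·p_k·p_{3}.
k=1: 0 + 3960 + 42·45·8 = 19080; k=2: 20790 + 0 + 42·11·8 = 24486.
Minimum: 19080 at k=1.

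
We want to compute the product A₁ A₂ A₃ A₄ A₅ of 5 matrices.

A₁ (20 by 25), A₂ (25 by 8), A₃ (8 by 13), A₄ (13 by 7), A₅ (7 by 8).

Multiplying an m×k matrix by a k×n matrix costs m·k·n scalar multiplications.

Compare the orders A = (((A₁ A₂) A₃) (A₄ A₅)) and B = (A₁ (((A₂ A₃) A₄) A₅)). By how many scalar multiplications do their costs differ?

1387

Order A = (((A₁ A₂) A₃) (A₄ A₅)): (A₁ A₂): 20×25 by 25×8 → 20×8, cost 20·25·8 = 4000; ((A₁ A₂) A₃): 20×8 by 8×13 → 20×13, cost 20·8·13 = 2080; cumulative 6080; (A₄ A₅): 13×7 by 7×8 → 13×8, cost 13·7·8 = 728; (((A₁ A₂) A₃) (A₄ A₅)): 20×13 by 13×8 → 20×8, cost 20·13·8 = 2080; cumulative 8888. Total 8888.
Order B = (A₁ (((A₂ A₃) A₄) A₅)): (A₂ A₃): 25×8 by 8×13 → 25×13, cost 25·8·13 = 2600; ((A₂ A₃) A₄): 25×13 by 13×7 → 25×7, cost 25·13·7 = 2275; cumulative 4875; (((A₂ A₃) A₄) A₅): 25×7 by 7×8 → 25×8, cost 25·7·8 = 1400; cumulative 6275; (A₁ (((A₂ A₃) A₄) A₅)): 20×25 by 25×8 → 20×8, cost 20·25·8 = 4000; cumulative 10275. Total 10275.
Difference: |8888 − 10275| = 1387.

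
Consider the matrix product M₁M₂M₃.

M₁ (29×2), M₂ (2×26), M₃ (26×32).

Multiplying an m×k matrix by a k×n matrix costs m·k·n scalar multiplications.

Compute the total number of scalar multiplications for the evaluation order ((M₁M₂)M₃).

(M₁M₂): 29×2 by 2×26 → 29×26, cost 29·2·26 = 1508
((M₁M₂)M₃): 29×26 by 26×32 → 29×32, cost 29·26·32 = 24128; cumulative 25636
Total: 25636 scalar multiplications.

25636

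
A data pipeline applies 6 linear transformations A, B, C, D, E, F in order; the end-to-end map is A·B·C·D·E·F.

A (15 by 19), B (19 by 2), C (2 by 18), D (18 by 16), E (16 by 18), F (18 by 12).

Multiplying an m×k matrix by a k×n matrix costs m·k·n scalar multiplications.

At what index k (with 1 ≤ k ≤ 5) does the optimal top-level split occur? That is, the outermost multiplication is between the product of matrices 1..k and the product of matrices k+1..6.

Adjacent pairs: AB = 15·19·2 = 570; BC = 19·2·18 = 684; CD = 2·18·16 = 576; DE = 18·16·18 = 5184; EF = 16·18·12 = 3456.
Length 3: A..C: k=1: 0+684+15·19·18=5814; k=2: 570+0+15·2·18=1110 → min 1110 | B..D: k=2: 0+576+19·2·16=1184; k=3: 684+0+19·18·16=6156 → min 1184 | C..E: k=3: 0+5184+2·18·18=5832; k=4: 576+0+2·16·18=1152 → min 1152 | D..F: k=4: 0+3456+18·16·12=6912; k=5: 5184+0+18·18·12=9072 → min 6912.
Length 4: A..D: k=1: 0+1184+15·19·16=5744; k=2: 570+576+15·2·16=1626; k=3: 1110+0+15·18·16=5430 → min 1626 | B..E: k=2: 0+1152+19·2·18=1836; k=3: 684+5184+19·18·18=12024; k=4: 1184+0+19·16·18=6656 → min 1836 | C..F: k=3: 0+6912+2·18·12=7344; k=4: 576+3456+2·16·12=4416; k=5: 1152+0+2·18·12=1584 → min 1584.
Length 5: A..E: k=1: 0+1836+15·19·18=6966; k=2: 570+1152+15·2·18=2262; k=3: 1110+5184+15·18·18=11154; k=4: 1626+0+15·16·18=5946 → min 2262 | B..F: k=2: 0+1584+19·2·12=2040; k=3: 684+6912+19·18·12=11700; k=4: 1184+3456+19·16·12=8288; k=5: 1836+0+19·18·12=5940 → min 2040.
Top-level splits: k=1: (A..A)·(B..F) → 0+2040+15·19·12 = 5460; k=2: (A..B)·(C..F) → 570+1584+15·2·12 = 2514; k=3: (A..C)·(D..F) → 1110+6912+15·18·12 = 11262; k=4: (A..D)·(E..F) → 1626+3456+15·16·12 = 7962; k=5: (A..E)·(F..F) → 2262+0+15·18·12 = 5502.
Best split is after B, i.e. k = 2.

2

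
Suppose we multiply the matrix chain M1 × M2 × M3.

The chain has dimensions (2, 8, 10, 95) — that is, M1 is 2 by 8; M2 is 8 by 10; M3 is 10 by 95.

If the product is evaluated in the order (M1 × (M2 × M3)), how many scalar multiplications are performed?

(M2 × M3): 8×10 by 10×95 → 8×95, cost 8·10·95 = 7600
(M1 × (M2 × M3)): 2×8 by 8×95 → 2×95, cost 2·8·95 = 1520; cumulative 9120
Total: 9120 scalar multiplications.

9120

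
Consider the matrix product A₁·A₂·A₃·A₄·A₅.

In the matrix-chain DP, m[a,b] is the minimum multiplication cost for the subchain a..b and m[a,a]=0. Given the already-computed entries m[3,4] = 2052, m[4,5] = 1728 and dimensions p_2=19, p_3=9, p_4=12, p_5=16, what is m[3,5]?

m[3,5] = min over k∈[3,4] of m[3,k]+m[k+1,5]+p_{2}·p_k·p_{5}.
k=3: 0 + 1728 + 19·9·16 = 4464; k=4: 2052 + 0 + 19·12·16 = 5700.
Minimum: 4464 at k=3.

4464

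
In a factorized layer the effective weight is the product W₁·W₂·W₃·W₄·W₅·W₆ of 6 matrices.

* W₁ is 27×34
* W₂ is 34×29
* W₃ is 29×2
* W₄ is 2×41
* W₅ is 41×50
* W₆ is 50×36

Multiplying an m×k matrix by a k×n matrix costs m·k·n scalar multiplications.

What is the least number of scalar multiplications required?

Adjacent pairs: W₁W₂ = 27·34·29 = 26622; W₂W₃ = 34·29·2 = 1972; W₃W₄ = 29·2·41 = 2378; W₄W₅ = 2·41·50 = 4100; W₅W₆ = 41·50·36 = 73800.
Length 3: W₁..W₃: k=1: 0+1972+27·34·2=3808; k=2: 26622+0+27·29·2=28188 → min 3808 | W₂..W₄: k=2: 0+2378+34·29·41=42804; k=3: 1972+0+34·2·41=4760 → min 4760 | W₃..W₅: k=3: 0+4100+29·2·50=7000; k=4: 2378+0+29·41·50=61828 → min 7000 | W₄..W₆: k=4: 0+73800+2·41·36=76752; k=5: 4100+0+2·50·36=7700 → min 7700.
Length 4: W₁..W₄: k=1: 0+4760+27·34·41=42398; k=2: 26622+2378+27·29·41=61103; k=3: 3808+0+27·2·41=6022 → min 6022 | W₂..W₅: k=2: 0+7000+34·29·50=56300; k=3: 1972+4100+34·2·50=9472; k=4: 4760+0+34·41·50=74460 → min 9472 | W₃..W₆: k=3: 0+7700+29·2·36=9788; k=4: 2378+73800+29·41·36=118982; k=5: 7000+0+29·50·36=59200 → min 9788.
Length 5: W₁..W₅: k=1: 0+9472+27·34·50=55372; k=2: 26622+7000+27·29·50=72772; k=3: 3808+4100+27·2·50=10608; k=4: 6022+0+27·41·50=61372 → min 10608 | W₂..W₆: k=2: 0+9788+34·29·36=45284; k=3: 1972+7700+34·2·36=12120; k=4: 4760+73800+34·41·36=128744; k=5: 9472+0+34·50·36=70672 → min 12120.
Length 6: W₁..W₆: k=1: 0+12120+27·34·36=45168; k=2: 26622+9788+27·29·36=64598; k=3: 3808+7700+27·2·36=13452; k=4: 6022+73800+27·41·36=119674; k=5: 10608+0+27·50·36=59208 → min 13452.
Optimal order: ((W₁·(W₂·W₃))·((W₄·W₅)·W₆)) with cost 13452.

13452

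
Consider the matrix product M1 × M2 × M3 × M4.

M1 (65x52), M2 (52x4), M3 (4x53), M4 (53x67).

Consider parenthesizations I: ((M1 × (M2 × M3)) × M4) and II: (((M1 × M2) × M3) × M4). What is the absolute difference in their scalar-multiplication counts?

Order I = ((M1 × (M2 × M3)) × M4): (M2 × M3): 52×4 by 4×53 → 52×53, cost 52·4·53 = 11024; (M1 × (M2 × M3)): 65×52 by 52×53 → 65×53, cost 65·52·53 = 179140; cumulative 190164; ((M1 × (M2 × M3)) × M4): 65×53 by 53×67 → 65×67, cost 65·53·67 = 230815; cumulative 420979. Total 420979.
Order II = (((M1 × M2) × M3) × M4): (M1 × M2): 65×52 by 52×4 → 65×4, cost 65·52·4 = 13520; ((M1 × M2) × M3): 65×4 by 4×53 → 65×53, cost 65·4·53 = 13780; cumulative 27300; (((M1 × M2) × M3) × M4): 65×53 by 53×67 → 65×67, cost 65·53·67 = 230815; cumulative 258115. Total 258115.
Difference: |420979 − 258115| = 162864.

162864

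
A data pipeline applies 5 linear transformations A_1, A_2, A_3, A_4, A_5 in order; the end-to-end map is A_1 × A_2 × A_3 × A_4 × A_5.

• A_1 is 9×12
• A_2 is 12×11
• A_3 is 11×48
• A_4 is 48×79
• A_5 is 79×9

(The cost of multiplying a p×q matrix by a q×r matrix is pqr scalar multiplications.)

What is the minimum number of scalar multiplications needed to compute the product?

Adjacent pairs: A_1A_2 = 9·12·11 = 1188; A_2A_3 = 12·11·48 = 6336; A_3A_4 = 11·48·79 = 41712; A_4A_5 = 48·79·9 = 34128.
Length 3: A_1..A_3: k=1: 0+6336+9·12·48=11520; k=2: 1188+0+9·11·48=5940 → min 5940 | A_2..A_4: k=2: 0+41712+12·11·79=52140; k=3: 6336+0+12·48·79=51840 → min 51840 | A_3..A_5: k=3: 0+34128+11·48·9=38880; k=4: 41712+0+11·79·9=49533 → min 38880.
Length 4: A_1..A_4: k=1: 0+51840+9·12·79=60372; k=2: 1188+41712+9·11·79=50721; k=3: 5940+0+9·48·79=40068 → min 40068 | A_2..A_5: k=2: 0+38880+12·11·9=40068; k=3: 6336+34128+12·48·9=45648; k=4: 51840+0+12·79·9=60372 → min 40068.
Length 5: A_1..A_5: k=1: 0+40068+9·12·9=41040; k=2: 1188+38880+9·11·9=40959; k=3: 5940+34128+9·48·9=43956; k=4: 40068+0+9·79·9=46467 → min 40959.
Optimal order: ((A_1 × A_2) × (A_3 × (A_4 × A_5))) with cost 40959.

40959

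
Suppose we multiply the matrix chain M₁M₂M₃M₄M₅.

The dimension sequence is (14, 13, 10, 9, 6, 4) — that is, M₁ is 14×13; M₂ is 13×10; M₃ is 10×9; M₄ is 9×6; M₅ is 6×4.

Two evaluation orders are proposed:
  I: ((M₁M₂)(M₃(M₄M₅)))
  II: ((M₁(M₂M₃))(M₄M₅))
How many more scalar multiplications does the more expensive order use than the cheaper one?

Order I = ((M₁M₂)(M₃(M₄M₅))): (M₁M₂): 14×13 by 13×10 → 14×10, cost 14·13·10 = 1820; (M₄M₅): 9×6 by 6×4 → 9×4, cost 9·6·4 = 216; (M₃(M₄M₅)): 10×9 by 9×4 → 10×4, cost 10·9·4 = 360; cumulative 576; ((M₁M₂)(M₃(M₄M₅))): 14×10 by 10×4 → 14×4, cost 14·10·4 = 560; cumulative 2956. Total 2956.
Order II = ((M₁(M₂M₃))(M₄M₅)): (M₂M₃): 13×10 by 10×9 → 13×9, cost 13·10·9 = 1170; (M₁(M₂M₃)): 14×13 by 13×9 → 14×9, cost 14·13·9 = 1638; cumulative 2808; (M₄M₅): 9×6 by 6×4 → 9×4, cost 9·6·4 = 216; ((M₁(M₂M₃))(M₄M₅)): 14×9 by 9×4 → 14×4, cost 14·9·4 = 504; cumulative 3528. Total 3528.
Difference: |2956 − 3528| = 572.

572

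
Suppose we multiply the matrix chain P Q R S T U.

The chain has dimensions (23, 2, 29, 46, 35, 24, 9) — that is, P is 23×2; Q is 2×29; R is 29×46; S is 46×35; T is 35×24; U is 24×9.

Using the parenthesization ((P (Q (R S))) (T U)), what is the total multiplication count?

(R S): 29×46 by 46×35 → 29×35, cost 29·46·35 = 46690
(Q (R S)): 2×29 by 29×35 → 2×35, cost 2·29·35 = 2030; cumulative 48720
(P (Q (R S))): 23×2 by 2×35 → 23×35, cost 23·2·35 = 1610; cumulative 50330
(T U): 35×24 by 24×9 → 35×9, cost 35·24·9 = 7560
((P (Q (R S))) (T U)): 23×35 by 35×9 → 23×9, cost 23·35·9 = 7245; cumulative 65135
Total: 65135 scalar multiplications.

65135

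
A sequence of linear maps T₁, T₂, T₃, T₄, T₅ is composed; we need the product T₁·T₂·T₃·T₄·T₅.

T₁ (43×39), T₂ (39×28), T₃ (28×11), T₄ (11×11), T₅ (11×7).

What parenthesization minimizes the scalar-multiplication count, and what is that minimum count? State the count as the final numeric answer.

Adjacent pairs: T₁T₂ = 43·39·28 = 46956; T₂T₃ = 39·28·11 = 12012; T₃T₄ = 28·11·11 = 3388; T₄T₅ = 11·11·7 = 847.
Length 3: T₁..T₃: k=1: 0+12012+43·39·11=30459; k=2: 46956+0+43·28·11=60200 → min 30459 | T₂..T₄: k=2: 0+3388+39·28·11=15400; k=3: 12012+0+39·11·11=16731 → min 15400 | T₃..T₅: k=3: 0+847+28·11·7=3003; k=4: 3388+0+28·11·7=5544 → min 3003.
Length 4: T₁..T₄: k=1: 0+15400+43·39·11=33847; k=2: 46956+3388+43·28·11=63588; k=3: 30459+0+43·11·11=35662 → min 33847 | T₂..T₅: k=2: 0+3003+39·28·7=10647; k=3: 12012+847+39·11·7=15862; k=4: 15400+0+39·11·7=18403 → min 10647.
Length 5: T₁..T₅: k=1: 0+10647+43·39·7=22386; k=2: 46956+3003+43·28·7=58387; k=3: 30459+847+43·11·7=34617; k=4: 33847+0+43·11·7=37158 → min 22386.
Optimal parenthesization: (T₁·(T₂·(T₃·(T₄·T₅)))) with cost 22386.

22386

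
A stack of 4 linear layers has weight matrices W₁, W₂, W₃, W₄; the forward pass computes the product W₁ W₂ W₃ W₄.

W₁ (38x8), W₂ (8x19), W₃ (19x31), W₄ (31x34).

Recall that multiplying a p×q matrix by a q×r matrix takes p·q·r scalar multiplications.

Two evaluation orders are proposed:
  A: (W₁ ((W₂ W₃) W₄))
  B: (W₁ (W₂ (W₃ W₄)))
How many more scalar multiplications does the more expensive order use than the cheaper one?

Order A = (W₁ ((W₂ W₃) W₄)): (W₂ W₃): 8×19 by 19×31 → 8×31, cost 8·19·31 = 4712; ((W₂ W₃) W₄): 8×31 by 31×34 → 8×34, cost 8·31·34 = 8432; cumulative 13144; (W₁ ((W₂ W₃) W₄)): 38×8 by 8×34 → 38×34, cost 38·8·34 = 10336; cumulative 23480. Total 23480.
Order B = (W₁ (W₂ (W₃ W₄))): (W₃ W₄): 19×31 by 31×34 → 19×34, cost 19·31·34 = 20026; (W₂ (W₃ W₄)): 8×19 by 19×34 → 8×34, cost 8·19·34 = 5168; cumulative 25194; (W₁ (W₂ (W₃ W₄))): 38×8 by 8×34 → 38×34, cost 38·8·34 = 10336; cumulative 35530. Total 35530.
Difference: |23480 − 35530| = 12050.

12050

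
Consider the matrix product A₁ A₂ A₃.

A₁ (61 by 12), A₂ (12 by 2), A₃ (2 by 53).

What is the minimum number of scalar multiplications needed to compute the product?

7930

Order (A₁ (A₂ A₃)): (A₂ A₃): 12×2 by 2×53 → 12×53, cost 12·2·53 = 1272; (A₁ (A₂ A₃)): 61×12 by 12×53 → 61×53, cost 61·12·53 = 38796; cumulative 40068. Total 40068.
Order ((A₁ A₂) A₃): (A₁ A₂): 61×12 by 12×2 → 61×2, cost 61·12·2 = 1464; ((A₁ A₂) A₃): 61×2 by 2×53 → 61×53, cost 61·2·53 = 6466; cumulative 7930. Total 7930.
Minimum: 7930.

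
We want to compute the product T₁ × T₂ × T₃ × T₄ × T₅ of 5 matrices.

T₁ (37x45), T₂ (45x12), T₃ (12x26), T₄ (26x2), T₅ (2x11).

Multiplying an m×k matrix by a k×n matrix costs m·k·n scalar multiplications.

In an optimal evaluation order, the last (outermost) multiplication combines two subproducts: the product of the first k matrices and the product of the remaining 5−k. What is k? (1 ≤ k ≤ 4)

4

Adjacent pairs: T₁T₂ = 37·45·12 = 19980; T₂T₃ = 45·12·26 = 14040; T₃T₄ = 12·26·2 = 624; T₄T₅ = 26·2·11 = 572.
Length 3: T₁..T₃: k=1: 0+14040+37·45·26=57330; k=2: 19980+0+37·12·26=31524 → min 31524 | T₂..T₄: k=2: 0+624+45·12·2=1704; k=3: 14040+0+45·26·2=16380 → min 1704 | T₃..T₅: k=3: 0+572+12·26·11=4004; k=4: 624+0+12·2·11=888 → min 888.
Length 4: T₁..T₄: k=1: 0+1704+37·45·2=5034; k=2: 19980+624+37·12·2=21492; k=3: 31524+0+37·26·2=33448 → min 5034 | T₂..T₅: k=2: 0+888+45·12·11=6828; k=3: 14040+572+45·26·11=27482; k=4: 1704+0+45·2·11=2694 → min 2694.
Top-level splits: k=1: (T₁..T₁)·(T₂..T₅) → 0+2694+37·45·11 = 21009; k=2: (T₁..T₂)·(T₃..T₅) → 19980+888+37·12·11 = 25752; k=3: (T₁..T₃)·(T₄..T₅) → 31524+572+37·26·11 = 42678; k=4: (T₁..T₄)·(T₅..T₅) → 5034+0+37·2·11 = 5848.
Best split is after T₄, i.e. k = 4.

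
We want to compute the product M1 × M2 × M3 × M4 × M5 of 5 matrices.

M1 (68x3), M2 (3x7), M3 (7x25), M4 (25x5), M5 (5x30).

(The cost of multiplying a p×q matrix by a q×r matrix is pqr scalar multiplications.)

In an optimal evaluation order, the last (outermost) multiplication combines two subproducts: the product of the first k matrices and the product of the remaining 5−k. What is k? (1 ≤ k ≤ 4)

Adjacent pairs: M1M2 = 68·3·7 = 1428; M2M3 = 3·7·25 = 525; M3M4 = 7·25·5 = 875; M4M5 = 25·5·30 = 3750.
Length 3: M1..M3: k=1: 0+525+68·3·25=5625; k=2: 1428+0+68·7·25=13328 → min 5625 | M2..M4: k=2: 0+875+3·7·5=980; k=3: 525+0+3·25·5=900 → min 900 | M3..M5: k=3: 0+3750+7·25·30=9000; k=4: 875+0+7·5·30=1925 → min 1925.
Length 4: M1..M4: k=1: 0+900+68·3·5=1920; k=2: 1428+875+68·7·5=4683; k=3: 5625+0+68·25·5=14125 → min 1920 | M2..M5: k=2: 0+1925+3·7·30=2555; k=3: 525+3750+3·25·30=6525; k=4: 900+0+3·5·30=1350 → min 1350.
Top-level splits: k=1: (M1..M1)·(M2..M5) → 0+1350+68·3·30 = 7470; k=2: (M1..M2)·(M3..M5) → 1428+1925+68·7·30 = 17633; k=3: (M1..M3)·(M4..M5) → 5625+3750+68·25·30 = 60375; k=4: (M1..M4)·(M5..M5) → 1920+0+68·5·30 = 12120.
Best split is after M1, i.e. k = 1.

1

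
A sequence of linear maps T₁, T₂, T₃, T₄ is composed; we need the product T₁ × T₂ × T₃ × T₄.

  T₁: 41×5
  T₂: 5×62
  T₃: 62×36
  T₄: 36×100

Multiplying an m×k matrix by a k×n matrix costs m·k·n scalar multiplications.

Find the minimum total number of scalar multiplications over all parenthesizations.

Adjacent pairs: T₁T₂ = 41·5·62 = 12710; T₂T₃ = 5·62·36 = 11160; T₃T₄ = 62·36·100 = 223200.
Length 3: T₁..T₃: k=1: 0+11160+41·5·36=18540; k=2: 12710+0+41·62·36=104222 → min 18540 | T₂..T₄: k=2: 0+223200+5·62·100=254200; k=3: 11160+0+5·36·100=29160 → min 29160.
Length 4: T₁..T₄: k=1: 0+29160+41·5·100=49660; k=2: 12710+223200+41·62·100=490110; k=3: 18540+0+41·36·100=166140 → min 49660.
Optimal order: (T₁ × ((T₂ × T₃) × T₄)) with cost 49660.

49660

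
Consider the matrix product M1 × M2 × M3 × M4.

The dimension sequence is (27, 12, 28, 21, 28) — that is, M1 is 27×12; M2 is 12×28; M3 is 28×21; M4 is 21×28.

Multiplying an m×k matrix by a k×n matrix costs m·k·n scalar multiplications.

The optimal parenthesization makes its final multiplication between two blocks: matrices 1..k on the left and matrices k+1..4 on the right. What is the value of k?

1

Adjacent pairs: M1M2 = 27·12·28 = 9072; M2M3 = 12·28·21 = 7056; M3M4 = 28·21·28 = 16464.
Length 3: M1..M3: k=1: 0+7056+27·12·21=13860; k=2: 9072+0+27·28·21=24948 → min 13860 | M2..M4: k=2: 0+16464+12·28·28=25872; k=3: 7056+0+12·21·28=14112 → min 14112.
Top-level splits: k=1: (M1..M1)·(M2..M4) → 0+14112+27·12·28 = 23184; k=2: (M1..M2)·(M3..M4) → 9072+16464+27·28·28 = 46704; k=3: (M1..M3)·(M4..M4) → 13860+0+27·21·28 = 29736.
Best split is after M1, i.e. k = 1.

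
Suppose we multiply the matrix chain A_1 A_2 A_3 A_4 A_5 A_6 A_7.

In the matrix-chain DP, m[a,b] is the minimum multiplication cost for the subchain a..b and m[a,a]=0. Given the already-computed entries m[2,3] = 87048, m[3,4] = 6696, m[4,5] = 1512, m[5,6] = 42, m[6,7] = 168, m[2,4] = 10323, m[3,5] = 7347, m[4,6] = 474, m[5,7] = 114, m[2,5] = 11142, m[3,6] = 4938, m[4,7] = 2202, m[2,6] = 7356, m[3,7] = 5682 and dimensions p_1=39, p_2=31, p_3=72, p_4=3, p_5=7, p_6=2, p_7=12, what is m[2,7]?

m[2,7] = min over k∈[2,6] of m[2,k]+m[k+1,7]+p_{1}·p_k·p_{7}.
k=2: 0 + 5682 + 39·31·12 = 20190; k=3: 87048 + 2202 + 39·72·12 = 122946; k=4: 10323 + 114 + 39·3·12 = 11841; k=5: 11142 + 168 + 39·7·12 = 14586; k=6: 7356 + 0 + 39·2·12 = 8292.
Minimum: 8292 at k=6.

8292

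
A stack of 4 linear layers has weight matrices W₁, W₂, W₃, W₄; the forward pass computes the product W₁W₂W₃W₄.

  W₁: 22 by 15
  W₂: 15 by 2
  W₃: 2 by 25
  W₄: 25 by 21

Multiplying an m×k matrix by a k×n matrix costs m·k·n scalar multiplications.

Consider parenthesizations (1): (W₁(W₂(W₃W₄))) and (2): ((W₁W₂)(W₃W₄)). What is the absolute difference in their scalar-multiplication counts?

Order (1) = (W₁(W₂(W₃W₄))): (W₃W₄): 2×25 by 25×21 → 2×21, cost 2·25·21 = 1050; (W₂(W₃W₄)): 15×2 by 2×21 → 15×21, cost 15·2·21 = 630; cumulative 1680; (W₁(W₂(W₃W₄))): 22×15 by 15×21 → 22×21, cost 22·15·21 = 6930; cumulative 8610. Total 8610.
Order (2) = ((W₁W₂)(W₃W₄)): (W₁W₂): 22×15 by 15×2 → 22×2, cost 22·15·2 = 660; (W₃W₄): 2×25 by 25×21 → 2×21, cost 2·25·21 = 1050; ((W₁W₂)(W₃W₄)): 22×2 by 2×21 → 22×21, cost 22·2·21 = 924; cumulative 2634. Total 2634.
Difference: |8610 − 2634| = 5976.

5976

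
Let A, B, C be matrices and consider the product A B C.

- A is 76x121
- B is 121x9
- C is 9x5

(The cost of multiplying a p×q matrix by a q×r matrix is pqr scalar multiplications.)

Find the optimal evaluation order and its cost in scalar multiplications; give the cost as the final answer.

(A (B C)): cost 51425.
((A B) C): cost 86184.
Optimal: (A (B C)) with cost 51425.

51425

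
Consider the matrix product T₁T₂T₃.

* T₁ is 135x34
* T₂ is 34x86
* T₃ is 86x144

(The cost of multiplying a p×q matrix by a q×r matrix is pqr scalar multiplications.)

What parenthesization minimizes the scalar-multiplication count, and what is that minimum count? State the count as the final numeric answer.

1082016

(T₁(T₂T₃)): cost 1082016.
((T₁T₂)T₃): cost 2066580.
Optimal: (T₁(T₂T₃)) with cost 1082016.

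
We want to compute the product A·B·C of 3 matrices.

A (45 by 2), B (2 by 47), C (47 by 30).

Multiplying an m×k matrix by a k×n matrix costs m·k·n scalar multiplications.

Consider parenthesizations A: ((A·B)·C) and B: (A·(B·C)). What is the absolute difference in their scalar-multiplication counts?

62160

Order A = ((A·B)·C): (A·B): 45×2 by 2×47 → 45×47, cost 45·2·47 = 4230; ((A·B)·C): 45×47 by 47×30 → 45×30, cost 45·47·30 = 63450; cumulative 67680. Total 67680.
Order B = (A·(B·C)): (B·C): 2×47 by 47×30 → 2×30, cost 2·47·30 = 2820; (A·(B·C)): 45×2 by 2×30 → 45×30, cost 45·2·30 = 2700; cumulative 5520. Total 5520.
Difference: |67680 − 5520| = 62160.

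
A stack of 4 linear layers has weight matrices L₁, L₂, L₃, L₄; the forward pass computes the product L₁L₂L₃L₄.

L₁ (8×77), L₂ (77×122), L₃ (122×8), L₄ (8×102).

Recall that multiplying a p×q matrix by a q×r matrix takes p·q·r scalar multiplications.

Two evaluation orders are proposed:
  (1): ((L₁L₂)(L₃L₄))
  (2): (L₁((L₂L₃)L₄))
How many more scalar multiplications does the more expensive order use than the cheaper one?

Order (1) = ((L₁L₂)(L₃L₄)): (L₁L₂): 8×77 by 77×122 → 8×122, cost 8·77·122 = 75152; (L₃L₄): 122×8 by 8×102 → 122×102, cost 122·8·102 = 99552; ((L₁L₂)(L₃L₄)): 8×122 by 122×102 → 8×102, cost 8·122·102 = 99552; cumulative 274256. Total 274256.
Order (2) = (L₁((L₂L₃)L₄)): (L₂L₃): 77×122 by 122×8 → 77×8, cost 77·122·8 = 75152; ((L₂L₃)L₄): 77×8 by 8×102 → 77×102, cost 77·8·102 = 62832; cumulative 137984; (L₁((L₂L₃)L₄)): 8×77 by 77×102 → 8×102, cost 8·77·102 = 62832; cumulative 200816. Total 200816.
Difference: |274256 − 200816| = 73440.

73440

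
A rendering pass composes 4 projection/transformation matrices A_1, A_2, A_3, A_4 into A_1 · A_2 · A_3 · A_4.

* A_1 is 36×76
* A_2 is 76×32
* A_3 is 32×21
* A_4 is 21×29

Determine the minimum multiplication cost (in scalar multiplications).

Adjacent pairs: A_1A_2 = 36·76·32 = 87552; A_2A_3 = 76·32·21 = 51072; A_3A_4 = 32·21·29 = 19488.
Length 3: A_1..A_3: k=1: 0+51072+36·76·21=108528; k=2: 87552+0+36·32·21=111744 → min 108528 | A_2..A_4: k=2: 0+19488+76·32·29=90016; k=3: 51072+0+76·21·29=97356 → min 90016.
Length 4: A_1..A_4: k=1: 0+90016+36·76·29=169360; k=2: 87552+19488+36·32·29=140448; k=3: 108528+0+36·21·29=130452 → min 130452.
Optimal order: ((A_1 · (A_2 · A_3)) · A_4) with cost 130452.

130452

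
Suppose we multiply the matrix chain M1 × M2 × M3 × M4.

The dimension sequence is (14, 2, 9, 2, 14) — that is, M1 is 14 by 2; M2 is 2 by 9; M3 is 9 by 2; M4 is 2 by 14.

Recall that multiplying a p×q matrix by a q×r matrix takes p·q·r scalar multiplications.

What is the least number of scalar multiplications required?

Adjacent pairs: M1M2 = 14·2·9 = 252; M2M3 = 2·9·2 = 36; M3M4 = 9·2·14 = 252.
Length 3: M1..M3: k=1: 0+36+14·2·2=92; k=2: 252+0+14·9·2=504 → min 92 | M2..M4: k=2: 0+252+2·9·14=504; k=3: 36+0+2·2·14=92 → min 92.
Length 4: M1..M4: k=1: 0+92+14·2·14=484; k=2: 252+252+14·9·14=2268; k=3: 92+0+14·2·14=484 → min 484.
Optimal order: (M1 × ((M2 × M3) × M4)) with cost 484.

484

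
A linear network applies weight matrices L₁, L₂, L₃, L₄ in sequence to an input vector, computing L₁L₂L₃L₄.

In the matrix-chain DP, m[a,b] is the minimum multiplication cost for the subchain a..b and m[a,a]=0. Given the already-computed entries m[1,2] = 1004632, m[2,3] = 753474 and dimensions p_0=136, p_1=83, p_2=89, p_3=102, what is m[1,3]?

m[1,3] = min over k∈[1,2] of m[1,k]+m[k+1,3]+p_{0}·p_k·p_{3}.
k=1: 0 + 753474 + 136·83·102 = 1904850; k=2: 1004632 + 0 + 136·89·102 = 2239240.
Minimum: 1904850 at k=1.

1904850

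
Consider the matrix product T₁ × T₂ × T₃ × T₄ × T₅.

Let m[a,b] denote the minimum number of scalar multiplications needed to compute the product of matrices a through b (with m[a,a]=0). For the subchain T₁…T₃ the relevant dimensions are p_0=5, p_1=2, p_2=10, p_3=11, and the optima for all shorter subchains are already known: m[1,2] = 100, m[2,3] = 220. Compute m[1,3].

m[1,3] = min over k∈[1,2] of m[1,k]+m[k+1,3]+p_{0}·p_k·p_{3}.
k=1: 0 + 220 + 5·2·11 = 330; k=2: 100 + 0 + 5·10·11 = 650.
Minimum: 330 at k=1.

330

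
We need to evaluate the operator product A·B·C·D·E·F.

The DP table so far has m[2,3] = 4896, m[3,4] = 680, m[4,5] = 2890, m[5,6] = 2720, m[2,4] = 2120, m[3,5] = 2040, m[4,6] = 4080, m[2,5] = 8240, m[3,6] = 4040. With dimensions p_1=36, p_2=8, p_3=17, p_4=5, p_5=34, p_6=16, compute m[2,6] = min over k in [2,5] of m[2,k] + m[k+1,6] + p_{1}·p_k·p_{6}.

m[2,6] = min over k∈[2,5] of m[2,k]+m[k+1,6]+p_{1}·p_k·p_{6}.
k=2: 0 + 4040 + 36·8·16 = 8648; k=3: 4896 + 4080 + 36·17·16 = 18768; k=4: 2120 + 2720 + 36·5·16 = 7720; k=5: 8240 + 0 + 36·34·16 = 27824.
Minimum: 7720 at k=4.

7720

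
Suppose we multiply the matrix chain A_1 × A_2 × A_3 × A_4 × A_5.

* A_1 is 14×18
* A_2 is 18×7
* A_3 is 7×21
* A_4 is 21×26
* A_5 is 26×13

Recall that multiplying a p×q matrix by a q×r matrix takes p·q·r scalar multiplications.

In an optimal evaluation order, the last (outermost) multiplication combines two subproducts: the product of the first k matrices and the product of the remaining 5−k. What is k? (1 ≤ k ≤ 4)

2

Adjacent pairs: A_1A_2 = 14·18·7 = 1764; A_2A_3 = 18·7·21 = 2646; A_3A_4 = 7·21·26 = 3822; A_4A_5 = 21·26·13 = 7098.
Length 3: A_1..A_3: k=1: 0+2646+14·18·21=7938; k=2: 1764+0+14·7·21=3822 → min 3822 | A_2..A_4: k=2: 0+3822+18·7·26=7098; k=3: 2646+0+18·21·26=12474 → min 7098 | A_3..A_5: k=3: 0+7098+7·21·13=9009; k=4: 3822+0+7·26·13=6188 → min 6188.
Length 4: A_1..A_4: k=1: 0+7098+14·18·26=13650; k=2: 1764+3822+14·7·26=8134; k=3: 3822+0+14·21·26=11466 → min 8134 | A_2..A_5: k=2: 0+6188+18·7·13=7826; k=3: 2646+7098+18·21·13=14658; k=4: 7098+0+18·26·13=13182 → min 7826.
Top-level splits: k=1: (A_1..A_1)·(A_2..A_5) → 0+7826+14·18·13 = 11102; k=2: (A_1..A_2)·(A_3..A_5) → 1764+6188+14·7·13 = 9226; k=3: (A_1..A_3)·(A_4..A_5) → 3822+7098+14·21·13 = 14742; k=4: (A_1..A_4)·(A_5..A_5) → 8134+0+14·26·13 = 12866.
Best split is after A_2, i.e. k = 2.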